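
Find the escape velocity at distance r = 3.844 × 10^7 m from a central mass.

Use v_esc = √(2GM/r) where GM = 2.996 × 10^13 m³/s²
r = 3.844 × 10^7 m
GM = 2.996 × 10^13 m³/s²
2GM/r = 2 × (2.996 × 10^13) / (3.844 × 10^7) = 1.55879 × 10^6 m²/s²
v_esc = √(2GM/r) = 1248.52 m/s ≈ 1.249 km/s

Final answer: 1.249 km/s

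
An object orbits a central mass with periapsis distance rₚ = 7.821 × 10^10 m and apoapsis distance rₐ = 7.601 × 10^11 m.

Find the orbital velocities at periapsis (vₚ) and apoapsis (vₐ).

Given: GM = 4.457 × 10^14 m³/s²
rₚ = 7.821 × 10^10 m
rₐ = 7.601 × 10^11 m
GM = 4.457 × 10^14 m³/s²
a = (rₚ + rₐ)/2 = 4.19155 × 10^11 m
Vis-viva: v² = GM (2/r − 1/a)
vₚ² = 4.457 × 10^14 × (2.55722 × 10^-11 − 2.38575 × 10^-12) = 10334.2 m²/s²
vₚ = 101.657 m/s ≈ 101.7 m/s
vₐ² = 4.457 × 10^14 × (2.63123 × 10^-12 − 2.38575 × 10^-12) = 109.411 m²/s²
vₐ = 10.46 m/s ≈ 10.46 m/s

Final answer: vₚ = 101.7 m/s, vₐ = 10.46 m/s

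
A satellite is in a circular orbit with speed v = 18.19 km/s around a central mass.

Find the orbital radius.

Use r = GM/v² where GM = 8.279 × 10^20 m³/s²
v = 18.19 km/s = 18190 m/s
GM = 8.279 × 10^20 m³/s²
v² = 3.30876 × 10^8 m²/s²
r = GM/v² = (8.279 × 10^20) / (3.30876 × 10^8) = 2.50215 × 10^12 m ≈ 2.502 Tm

Final answer: 2.502 Tm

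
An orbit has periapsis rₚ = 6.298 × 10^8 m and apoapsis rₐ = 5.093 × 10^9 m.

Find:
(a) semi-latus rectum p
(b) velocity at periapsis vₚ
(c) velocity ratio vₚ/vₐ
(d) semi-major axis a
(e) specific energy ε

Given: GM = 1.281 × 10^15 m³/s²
rₚ = 6.298 × 10^8 m
rₐ = 5.093 × 10^9 m
GM = 1.281 × 10^15 m³/s²
a = (rₚ + rₐ)/2 = 2.8614 × 10^9 m
e = (rₐ − rₚ)/(rₐ + rₚ) = (4.4632 × 10^9) / (5.7228 × 10^9) = 0.779898
(a) 1 − e² = 0.391759;  p = a(1 − e²) = 2.8614 × 10^9 × 0.391759 = 1.12098 × 10^9 m ≈ 1.121 × 10^9 m
(b) vₚ² = GM (2/rₚ − 1/a) = 1.281 × 10^15 × (3.17561 × 10^-9 − 3.49479 × 10^-10) = 3.62028 × 10^6 m²/s²;  vₚ = 1902.7 m/s ≈ 1.903 km/s
(c) vₚ/vₐ = rₐ/rₚ (angular momentum) = (5.093 × 10^9) / (6.298 × 10^8) = 8.08669 ≈ 8.087
(d) a = 2.8614 × 10^9 m ≈ 2.861 × 10^9 m
(e) 2a = 5.7228 × 10^9 m;  ε = −GM/(2a) = -223841 J/kg ≈ -223.8 kJ/kg

Final answer:
(a) semi-latus rectum p = 1.121 × 10^9 m
(b) velocity at periapsis vₚ = 1.903 km/s
(c) velocity ratio vₚ/vₐ = 8.087
(d) semi-major axis a = 2.861 × 10^9 m
(e) specific energy ε = -223.8 kJ/kg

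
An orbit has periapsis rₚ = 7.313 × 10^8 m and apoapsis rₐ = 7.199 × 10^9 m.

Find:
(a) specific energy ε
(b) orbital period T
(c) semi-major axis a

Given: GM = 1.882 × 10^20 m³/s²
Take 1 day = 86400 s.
rₚ = 7.313 × 10^8 m
rₐ = 7.199 × 10^9 m
GM = 1.882 × 10^20 m³/s²
a = (rₚ + rₐ)/2 = 3.96515 × 10^9 m
e = (rₐ − rₚ)/(rₐ + rₚ) = (6.4677 × 10^9) / (7.9303 × 10^9) = 0.815568
(a) 2a = 7.9303 × 10^9 m;  ε = −GM/(2a) = -2.37318 × 10^10 J/kg ≈ -23.73 GJ/kg
(b) a³ = 6.23417 × 10^28 m³;  T = 2π √(a³/GM) = 2π × 18200.3 s = 114356 s ≈ 1.324 days
(c) a = 3.96515 × 10^9 m ≈ 3.965 × 10^9 m

Final answer:
(a) specific energy ε = -23.73 GJ/kg
(b) orbital period T = 1.324 days
(c) semi-major axis a = 3.965 × 10^9 m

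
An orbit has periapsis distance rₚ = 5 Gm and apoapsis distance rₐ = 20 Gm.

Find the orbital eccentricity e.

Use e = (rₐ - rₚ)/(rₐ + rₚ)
rₚ = 5 Gm = 5 × 10^9 m
rₐ = 20 Gm = 2 × 10^10 m
rₐ − rₚ = 1.5 × 10^10 m
rₐ + rₚ = 2.5 × 10^10 m
e = (rₐ − rₚ)/(rₐ + rₚ) = 0.6

Final answer: e = 0.6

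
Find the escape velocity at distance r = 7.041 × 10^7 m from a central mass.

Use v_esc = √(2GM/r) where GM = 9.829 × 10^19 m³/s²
r = 7.041 × 10^7 m
GM = 9.829 × 10^19 m³/s²
2GM/r = 2 × (9.829 × 10^19) / (7.041 × 10^7) = 2.79193 × 10^12 m²/s²
v_esc = √(2GM/r) = 1.67091 × 10^6 m/s ≈ 1671 km/s

Final answer: 1671 km/s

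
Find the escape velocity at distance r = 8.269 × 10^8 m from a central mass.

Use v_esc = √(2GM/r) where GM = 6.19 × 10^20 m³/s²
r = 8.269 × 10^8 m
GM = 6.19 × 10^20 m³/s²
2GM/r = 2 × (6.19 × 10^20) / (8.269 × 10^8) = 1.49716 × 10^12 m²/s²
v_esc = √(2GM/r) = 1.22358 × 10^6 m/s ≈ 1224 km/s

Final answer: 1224 km/s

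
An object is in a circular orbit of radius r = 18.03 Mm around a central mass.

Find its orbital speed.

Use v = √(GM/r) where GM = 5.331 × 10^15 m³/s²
r = 18.03 Mm = 1.803 × 10^7 m
GM = 5.331 × 10^15 m³/s²
GM/r = (5.331 × 10^15) / (1.803 × 10^7) = 2.95674 × 10^8 m²/s²
v = √(GM/r) = 17195.2 m/s ≈ 17.2 km/s

Final answer: 17.2 km/s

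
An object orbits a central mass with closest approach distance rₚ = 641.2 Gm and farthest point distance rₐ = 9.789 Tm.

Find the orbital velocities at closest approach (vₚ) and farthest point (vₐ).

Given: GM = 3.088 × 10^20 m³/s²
rₚ = 641.2 Gm = 6.412 × 10^11 m
rₐ = 9.789 Tm = 9.789 × 10^12 m
GM = 3.088 × 10^20 m³/s²
a = (rₚ + rₐ)/2 = 5.2151 × 10^12 m
Vis-viva: v² = GM (2/r − 1/a)
vₚ² = 3.088 × 10^20 × (3.11915 × 10^-12 − 1.91751 × 10^-13) = 9.03981 × 10^8 m²/s²
vₚ = 30066.3 m/s ≈ 30.07 km/s
vₐ² = 3.088 × 10^20 × (2.04311 × 10^-13 − 1.91751 × 10^-13) = 3.87855 × 10^6 m²/s²
vₐ = 1969.4 m/s ≈ 1.969 km/s

Final answer: vₚ = 30.07 km/s, vₐ = 1.969 km/s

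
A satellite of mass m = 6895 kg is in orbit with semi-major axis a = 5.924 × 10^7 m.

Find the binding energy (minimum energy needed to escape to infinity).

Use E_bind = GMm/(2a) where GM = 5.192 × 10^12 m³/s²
a = 5.924 × 10^7 m
GM = 5.192 × 10^12 m³/s²
m = 6895 kg
GMm = 5.192 × 10^12 × 6895 = 3.57988 × 10^16 m³·kg/s²
2a = 1.1848 × 10^8 m
E_bind = GMm/(2a) = 3.02151 × 10^8 J ≈ 302.2 MJ

Final answer: 302.2 MJ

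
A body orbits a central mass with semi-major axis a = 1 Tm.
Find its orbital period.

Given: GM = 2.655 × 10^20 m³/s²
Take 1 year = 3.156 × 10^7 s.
a = 1 Tm = 1 × 10^12 m
GM = 2.655 × 10^20 m³/s²
a³ = 1 × 10^36 m³
T = 2π √(a³/GM) = 2π √((1 × 10^36) / (2.655 × 10^20)) = 2π × 6.13716 × 10^7 s
T = 3.85609 × 10^8 s ≈ 12.22 years

Final answer: 12.22 years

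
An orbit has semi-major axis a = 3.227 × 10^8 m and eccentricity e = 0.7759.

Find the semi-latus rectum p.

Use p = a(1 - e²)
a = 3.227 × 10^8 m
e = 0.7759,  e² = 0.602021,  1 − e² = 0.397979
p = a(1 − e²) = 3.227 × 10^8 m × 0.397979 = 1.28428 × 10^8 m ≈ 1.284 × 10^8 m

Final answer: p = 1.284 × 10^8 m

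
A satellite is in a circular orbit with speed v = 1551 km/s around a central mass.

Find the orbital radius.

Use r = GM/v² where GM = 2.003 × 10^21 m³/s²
v = 1551 km/s = 1.551 × 10^6 m/s
GM = 2.003 × 10^21 m³/s²
v² = 2.4056 × 10^12 m²/s²
r = GM/v² = (2.003 × 10^21) / (2.4056 × 10^12) = 8.3264 × 10^8 m ≈ 832.6 Mm

Final answer: 832.6 Mm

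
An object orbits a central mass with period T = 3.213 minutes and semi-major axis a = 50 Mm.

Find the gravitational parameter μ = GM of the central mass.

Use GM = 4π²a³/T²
T = 3.213 minutes = 192.78 s
a = 50 Mm = 5 × 10^7 m
a³ = 1.25 × 10^23 m³
T² = 37164.1 s²
GM = 4π² × (1.25 × 10^23) / 37164.1 = 1.32784 × 10^20 m³/s²
GM ≈ 1.328 × 10^20 m³/s²

Final answer: GM = 1.328 × 10^20 m³/s²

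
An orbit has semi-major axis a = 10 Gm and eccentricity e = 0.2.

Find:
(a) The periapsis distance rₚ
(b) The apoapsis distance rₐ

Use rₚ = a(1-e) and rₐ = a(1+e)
a = 10 Gm = 1 × 10^10 m
e = 0.2:  1 − e = 0.8,  1 + e = 1.2
(a) rₚ = a(1 − e) = 1 × 10^10 m × 0.8 = 8 × 10^9 m ≈ 8 Gm
(b) rₐ = a(1 + e) = 1 × 10^10 m × 1.2 = 1.2 × 10^10 m ≈ 12 Gm

Final answer:
(a) rₚ = 8 Gm
(b) rₐ = 12 Gm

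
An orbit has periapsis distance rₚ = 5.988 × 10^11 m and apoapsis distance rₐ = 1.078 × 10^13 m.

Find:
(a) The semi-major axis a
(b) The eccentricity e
rₚ = 5.988 × 10^11 m
rₐ = 1.078 × 10^13 m
(a) a = (rₚ + rₐ)/2 = 5.6894 × 10^12 m ≈ 5.689 × 10^12 m
(b) e = (rₐ − rₚ)/(rₐ + rₚ) = (1.01812 × 10^13) / (1.13788 × 10^13) = 0.894752

Final answer:
(a) a = 5.689 × 10^12 m
(b) e = 0.8948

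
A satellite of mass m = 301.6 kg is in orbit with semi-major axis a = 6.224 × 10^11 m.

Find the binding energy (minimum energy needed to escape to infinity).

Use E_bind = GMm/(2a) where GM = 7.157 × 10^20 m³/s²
a = 6.224 × 10^11 m
GM = 7.157 × 10^20 m³/s²
m = 301.6 kg
GMm = 7.157 × 10^20 × 301.6 = 2.15855 × 10^23 m³·kg/s²
2a = 1.2448 × 10^12 m
E_bind = GMm/(2a) = 1.73405 × 10^11 J ≈ 173.4 GJ

Final answer: 173.4 GJ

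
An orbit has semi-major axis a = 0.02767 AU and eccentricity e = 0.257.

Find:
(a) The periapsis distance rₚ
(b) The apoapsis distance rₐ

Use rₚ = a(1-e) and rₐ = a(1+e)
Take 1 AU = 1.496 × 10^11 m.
a = 0.02767 AU = 4.13943 × 10^9 m
e = 0.257:  1 − e = 0.743,  1 + e = 1.257
(a) rₚ = a(1 − e) = 4.13943 × 10^9 m × 0.743 = 3.0756 × 10^9 m ≈ 0.02056 AU
(b) rₐ = a(1 + e) = 4.13943 × 10^9 m × 1.257 = 5.20327 × 10^9 m ≈ 0.03478 AU

Final answer:
(a) rₚ = 0.02056 AU
(b) rₐ = 0.03478 AU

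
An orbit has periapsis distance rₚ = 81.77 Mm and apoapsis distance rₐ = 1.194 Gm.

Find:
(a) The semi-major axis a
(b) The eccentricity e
rₚ = 81.77 Mm = 8.177 × 10^7 m
rₐ = 1.194 Gm = 1.194 × 10^9 m
(a) a = (rₚ + rₐ)/2 = 6.37885 × 10^8 m ≈ 637.9 Mm
(b) e = (rₐ − rₚ)/(rₐ + rₚ) = (1.11223 × 10^9) / (1.27577 × 10^9) = 0.871811

Final answer:
(a) a = 637.9 Mm
(b) e = 0.8718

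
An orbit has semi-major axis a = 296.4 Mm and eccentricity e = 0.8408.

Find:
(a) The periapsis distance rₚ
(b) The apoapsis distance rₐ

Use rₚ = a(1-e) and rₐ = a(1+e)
a = 296.4 Mm = 2.964 × 10^8 m
e = 0.8408:  1 − e = 0.1592,  1 + e = 1.8408
(a) rₚ = a(1 − e) = 2.964 × 10^8 m × 0.1592 = 4.71869 × 10^7 m ≈ 47.19 Mm
(b) rₐ = a(1 + e) = 2.964 × 10^8 m × 1.8408 = 5.45613 × 10^8 m ≈ 545.6 Mm

Final answer:
(a) rₚ = 47.19 Mm
(b) rₐ = 545.6 Mm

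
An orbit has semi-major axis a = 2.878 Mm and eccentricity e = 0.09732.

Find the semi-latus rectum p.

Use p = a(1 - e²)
a = 2.878 Mm = 2.878 × 10^6 m
e = 0.09732,  e² = 0.00947118,  1 − e² = 0.990529
p = a(1 − e²) = 2.878 × 10^6 m × 0.990529 = 2.85074 × 10^6 m ≈ 2.851 Mm

Final answer: p = 2.851 Mm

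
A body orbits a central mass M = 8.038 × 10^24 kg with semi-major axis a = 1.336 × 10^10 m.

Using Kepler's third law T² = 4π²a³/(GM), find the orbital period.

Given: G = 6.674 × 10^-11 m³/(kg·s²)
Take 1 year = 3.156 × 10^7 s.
M = 8.038 × 10^24 kg
GM = G × M = 6.674 × 10^-11 × 8.038 × 10^24 = 5.36456 × 10^14 m³/s²
a = 1.336 × 10^10 m
a³ = 2.38462 × 10^30 m³
T = 2π √(a³/GM) = 2π √((2.38462 × 10^30) / (5.36456 × 10^14)) = 2π × 6.66719 × 10^7 s
T = 4.18912 × 10^8 s ≈ 13.27 years

Final answer: 13.27 years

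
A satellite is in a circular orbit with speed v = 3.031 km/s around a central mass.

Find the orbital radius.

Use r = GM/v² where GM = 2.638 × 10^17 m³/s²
v = 3.031 km/s = 3031 m/s
GM = 2.638 × 10^17 m³/s²
v² = 9.18696 × 10^6 m²/s²
r = GM/v² = (2.638 × 10^17) / (9.18696 × 10^6) = 2.87146 × 10^10 m ≈ 2.871 × 10^10 m

Final answer: 2.871 × 10^10 m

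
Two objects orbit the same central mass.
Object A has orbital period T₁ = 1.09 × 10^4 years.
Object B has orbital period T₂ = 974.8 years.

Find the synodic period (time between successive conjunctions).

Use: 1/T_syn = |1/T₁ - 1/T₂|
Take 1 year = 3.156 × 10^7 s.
T₁ = 1.09 × 10^4 years = 3.44004 × 10^11 s
T₂ = 974.8 years = 3.07647 × 10^10 s
1/T₁ = 2.90694 × 10^-12 s⁻¹
1/T₂ = 3.25048 × 10^-11 s⁻¹
|1/T₁ − 1/T₂| = 2.95979 × 10^-11 s⁻¹
T_syn = 1 / |1/T₁ − 1/T₂| = 3.37862 × 10^10 s ≈ 1071 years

Final answer: T_syn = 1071 years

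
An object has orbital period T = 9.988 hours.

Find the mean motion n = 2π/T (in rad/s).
T = 9.988 hours = 35956.8 s
n = 2π / 35956.8 s = 0.000174743 rad/s ≈ 0.0001747 rad/s

Final answer: n = 0.0001747 rad/s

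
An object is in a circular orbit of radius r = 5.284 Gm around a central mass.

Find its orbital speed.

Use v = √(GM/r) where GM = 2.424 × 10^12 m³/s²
r = 5.284 Gm = 5.284 × 10^9 m
GM = 2.424 × 10^12 m³/s²
GM/r = (2.424 × 10^12) / (5.284 × 10^9) = 458.743 m²/s²
v = √(GM/r) = 21.4183 m/s ≈ 21.42 m/s

Final answer: 21.42 m/s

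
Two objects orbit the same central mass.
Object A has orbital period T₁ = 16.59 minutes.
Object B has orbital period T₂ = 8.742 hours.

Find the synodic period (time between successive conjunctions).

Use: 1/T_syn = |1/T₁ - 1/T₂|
T₁ = 16.59 minutes = 995.4 s
T₂ = 8.742 hours = 31471.2 s
1/T₁ = 0.00100462 s⁻¹
1/T₂ = 3.17751 × 10^-5 s⁻¹
|1/T₁ − 1/T₂| = 0.000972846 s⁻¹
T_syn = 1 / |1/T₁ − 1/T₂| = 1027.91 s ≈ 17.13 minutes

Final answer: T_syn = 17.13 minutes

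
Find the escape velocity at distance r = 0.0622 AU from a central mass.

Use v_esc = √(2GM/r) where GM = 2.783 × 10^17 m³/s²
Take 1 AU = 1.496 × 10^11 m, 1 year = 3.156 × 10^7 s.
r = 0.0622 AU = 9.30512 × 10^9 m
GM = 2.783 × 10^17 m³/s²
2GM/r = 2 × (2.783 × 10^17) / (9.30512 × 10^9) = 5.98165 × 10^7 m²/s²
v_esc = √(2GM/r) = 7734.11 m/s ≈ 1.632 AU/year

Final answer: 1.632 AU/year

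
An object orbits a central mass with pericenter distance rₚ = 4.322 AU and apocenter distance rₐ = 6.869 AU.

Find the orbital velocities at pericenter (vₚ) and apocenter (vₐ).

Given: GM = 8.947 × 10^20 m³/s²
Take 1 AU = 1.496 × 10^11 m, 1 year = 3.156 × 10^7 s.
rₚ = 4.322 AU = 6.46571 × 10^11 m
rₐ = 6.869 AU = 1.0276 × 10^12 m
GM = 8.947 × 10^20 m³/s²
a = (rₚ + rₐ)/2 = 8.37087 × 10^11 m
Vis-viva: v² = GM (2/r − 1/a)
vₚ² = 8.947 × 10^20 × (3.09324 × 10^-12 − 1.19462 × 10^-12) = 1.6987 × 10^9 m²/s²
vₚ = 41215.2 m/s ≈ 8.695 AU/year
vₐ² = 8.947 × 10^20 × (1.94628 × 10^-12 − 1.19462 × 10^-12) = 6.72509 × 10^8 m²/s²
vₐ = 25932.8 m/s ≈ 5.471 AU/year

Final answer: vₚ = 8.695 AU/year, vₐ = 5.471 AU/year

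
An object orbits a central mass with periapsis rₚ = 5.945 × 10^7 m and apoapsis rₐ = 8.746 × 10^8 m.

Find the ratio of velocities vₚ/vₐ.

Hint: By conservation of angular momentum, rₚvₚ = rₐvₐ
rₚ = 5.945 × 10^7 m
rₐ = 8.746 × 10^8 m
rₚvₚ = rₐvₐ  ⇒  vₚ/vₐ = rₐ/rₚ
vₚ/vₐ = (8.746 × 10^8) / (5.945 × 10^7) = 14.7115

Final answer: vₚ/vₐ = 14.71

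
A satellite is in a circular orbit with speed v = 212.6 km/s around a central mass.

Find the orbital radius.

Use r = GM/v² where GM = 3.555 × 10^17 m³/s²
v = 212.6 km/s = 212600 m/s
GM = 3.555 × 10^17 m³/s²
v² = 4.51988 × 10^10 m²/s²
r = GM/v² = (3.555 × 10^17) / (4.51988 × 10^10) = 7.86526 × 10^6 m ≈ 7.865 Mm

Final answer: 7.865 Mm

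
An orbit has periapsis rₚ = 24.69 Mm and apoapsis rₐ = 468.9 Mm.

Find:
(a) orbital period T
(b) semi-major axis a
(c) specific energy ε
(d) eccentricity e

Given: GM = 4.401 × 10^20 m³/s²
rₚ = 24.69 Mm = 2.469 × 10^7 m
rₐ = 468.9 Mm = 4.689 × 10^8 m
GM = 4.401 × 10^20 m³/s²
a = (rₚ + rₐ)/2 = 2.46795 × 10^8 m
e = (rₐ − rₚ)/(rₐ + rₚ) = (4.4421 × 10^8) / (4.9359 × 10^8) = 0.899957
(a) a³ = 1.50317 × 10^25 m³;  T = 2π √(a³/GM) = 2π × 184.811 s = 1161.2 s ≈ 19.35 minutes
(b) a = 2.46795 × 10^8 m ≈ 246.8 Mm
(c) 2a = 4.9359 × 10^8 m;  ε = −GM/(2a) = -8.91631 × 10^11 J/kg ≈ -891.6 GJ/kg
(d) e = 0.899957 ≈ 0.9

Final answer:
(a) orbital period T = 19.35 minutes
(b) semi-major axis a = 246.8 Mm
(c) specific energy ε = -891.6 GJ/kg
(d) eccentricity e = 0.9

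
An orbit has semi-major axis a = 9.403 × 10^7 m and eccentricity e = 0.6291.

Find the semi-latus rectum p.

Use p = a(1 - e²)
a = 9.403 × 10^7 m
e = 0.6291,  e² = 0.395767,  1 − e² = 0.604233
p = a(1 − e²) = 9.403 × 10^7 m × 0.604233 = 5.6816 × 10^7 m ≈ 5.682 × 10^7 m

Final answer: p = 5.682 × 10^7 m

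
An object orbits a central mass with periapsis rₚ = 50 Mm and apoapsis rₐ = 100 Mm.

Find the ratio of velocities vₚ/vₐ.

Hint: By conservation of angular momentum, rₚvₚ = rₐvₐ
rₚ = 50 Mm = 5 × 10^7 m
rₐ = 100 Mm = 1 × 10^8 m
rₚvₚ = rₐvₐ  ⇒  vₚ/vₐ = rₐ/rₚ
vₚ/vₐ = (1 × 10^8) / (5 × 10^7) = 2

Final answer: vₚ/vₐ = 2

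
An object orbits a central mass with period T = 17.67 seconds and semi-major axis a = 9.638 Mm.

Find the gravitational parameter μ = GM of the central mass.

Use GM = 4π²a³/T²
T = 17.67 seconds
a = 9.638 Mm = 9.638 × 10^6 m
a³ = 8.95284 × 10^20 m³
T² = 312.229 s²
GM = 4π² × (8.95284 × 10^20) / 312.229 = 1.132 × 10^20 m³/s²
GM ≈ 1.132 × 10^20 m³/s²

Final answer: GM = 1.132 × 10^20 m³/s²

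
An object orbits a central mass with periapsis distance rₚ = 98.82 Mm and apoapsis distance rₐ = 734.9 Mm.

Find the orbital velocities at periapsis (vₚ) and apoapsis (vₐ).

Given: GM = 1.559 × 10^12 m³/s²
rₚ = 98.82 Mm = 9.882 × 10^7 m
rₐ = 734.9 Mm = 7.349 × 10^8 m
GM = 1.559 × 10^12 m³/s²
a = (rₚ + rₐ)/2 = 4.1686 × 10^8 m
Vis-viva: v² = GM (2/r − 1/a)
vₚ² = 1.559 × 10^12 × (2.02388 × 10^-8 − 2.39889 × 10^-9) = 27812.5 m²/s²
vₚ = 166.771 m/s ≈ 166.8 m/s
vₐ² = 1.559 × 10^12 × (2.72146 × 10^-9 − 2.39889 × 10^-9) = 502.889 m²/s²
vₐ = 22.4252 m/s ≈ 22.43 m/s

Final answer: vₚ = 166.8 m/s, vₐ = 22.43 m/s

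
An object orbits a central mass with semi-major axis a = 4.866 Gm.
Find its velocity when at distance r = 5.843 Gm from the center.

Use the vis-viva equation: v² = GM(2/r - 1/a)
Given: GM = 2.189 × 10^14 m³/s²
a = 4.866 Gm = 4.866 × 10^9 m
r = 5.843 Gm = 5.843 × 10^9 m
GM = 2.189 × 10^14 m³/s²
2/r − 1/a = 3.4229 × 10^-10 − 2.05508 × 10^-10 = 1.36782 × 10^-10 m⁻¹
v² = GM (2/r − 1/a) = 29941.6 m²/s²
v = 173.037 m/s ≈ 173 m/s

Final answer: 173 m/s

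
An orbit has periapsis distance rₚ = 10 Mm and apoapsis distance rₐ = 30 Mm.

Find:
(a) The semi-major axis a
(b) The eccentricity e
rₚ = 10 Mm = 1 × 10^7 m
rₐ = 30 Mm = 3 × 10^7 m
(a) a = (rₚ + rₐ)/2 = 2 × 10^7 m ≈ 20 Mm
(b) e = (rₐ − rₚ)/(rₐ + rₚ) = (2 × 10^7) / (4 × 10^7) = 0.5

Final answer:
(a) a = 20 Mm
(b) e = 0.5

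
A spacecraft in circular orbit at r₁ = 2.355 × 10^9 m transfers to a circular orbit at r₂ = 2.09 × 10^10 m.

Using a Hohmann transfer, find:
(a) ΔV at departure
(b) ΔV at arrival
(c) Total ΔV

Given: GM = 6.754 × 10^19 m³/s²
r₁ = 2.355 × 10^9 m
r₂ = 2.09 × 10^10 m
GM = 6.754 × 10^19 m³/s²
Transfer ellipse: a_t = (r₁ + r₂)/2 = 1.16275 × 10^10 m
Circular speed at r₁: v₁ = √(GM/r₁) = 169350 m/s
Transfer speed at r₁ (periapsis): v₁ₜ = √(GM(2/r₁ − 1/a_t)) = 227047 m/s
(a) ΔV₁ = v₁ₜ − v₁ = 57696.7 m/s ≈ 57.7 km/s
Circular speed at r₂: v₂ = √(GM/r₂) = 56847 m/s
Transfer speed at r₂ (apoapsis): v₂ₜ = √(GM(2/r₂ − 1/a_t)) = 25583.5 m/s
(b) ΔV₂ = v₂ − v₂ₜ = 31263.5 m/s ≈ 31.26 km/s
(c) ΔV_total = ΔV₁ + ΔV₂ = 88960.2 m/s ≈ 88.96 km/s

Final answer:
(a) ΔV₁ = 57.7 km/s
(b) ΔV₂ = 31.26 km/s
(c) ΔV_total = 88.96 km/s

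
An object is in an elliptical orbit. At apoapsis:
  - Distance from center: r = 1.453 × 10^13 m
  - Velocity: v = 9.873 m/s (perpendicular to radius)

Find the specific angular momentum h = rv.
r = 1.453 × 10^13 m
v = 9.873 m/s
h = rv = 1.453 × 10^13 × 9.873 = 1.43455 × 10^14 m²/s ≈ 1.435 × 10^14 m²/s

Final answer: h = 1.435 × 10^14 m²/s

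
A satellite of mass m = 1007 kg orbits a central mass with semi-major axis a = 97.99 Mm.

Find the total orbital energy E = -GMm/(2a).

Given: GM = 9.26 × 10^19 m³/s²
a = 97.99 Mm = 9.799 × 10^7 m
GM = 9.26 × 10^19 m³/s²
2a = 1.9598 × 10^8 m
GMm = 9.26 × 10^19 × 1007 = 9.32482 × 10^22 m³·kg/s²
E = −GMm/(2a) = -4.75805 × 10^14 J ≈ -475.8 TJ

Final answer: -475.8 TJ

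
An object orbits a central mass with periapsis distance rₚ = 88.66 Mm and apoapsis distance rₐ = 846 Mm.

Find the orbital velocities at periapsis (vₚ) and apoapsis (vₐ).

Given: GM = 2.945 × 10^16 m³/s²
rₚ = 88.66 Mm = 8.866 × 10^7 m
rₐ = 846 Mm = 8.46 × 10^8 m
GM = 2.945 × 10^16 m³/s²
a = (rₚ + rₐ)/2 = 4.6733 × 10^8 m
Vis-viva: v² = GM (2/r − 1/a)
vₚ² = 2.945 × 10^16 × (2.25581 × 10^-8 − 2.13982 × 10^-9) = 6.01318 × 10^8 m²/s²
vₚ = 24521.8 m/s ≈ 24.52 km/s
vₐ² = 2.945 × 10^16 × (2.36407 × 10^-9 − 2.13982 × 10^-9) = 6.60418 × 10^6 m²/s²
vₐ = 2569.86 m/s ≈ 2.57 km/s

Final answer: vₚ = 24.52 km/s, vₐ = 2.57 km/s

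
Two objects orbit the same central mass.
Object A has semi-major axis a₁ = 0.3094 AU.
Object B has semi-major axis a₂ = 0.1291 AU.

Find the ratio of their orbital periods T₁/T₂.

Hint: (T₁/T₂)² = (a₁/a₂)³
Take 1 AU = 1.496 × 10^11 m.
a₁ = 0.3094 AU = 4.62862 × 10^10 m
a₂ = 0.1291 AU = 1.93134 × 10^10 m
a₁/a₂ = 2.39659
T₁/T₂ = (a₁/a₂)^(3/2) = (2.39659)^1.5 = 3.71015

Final answer: T₁/T₂ = 3.71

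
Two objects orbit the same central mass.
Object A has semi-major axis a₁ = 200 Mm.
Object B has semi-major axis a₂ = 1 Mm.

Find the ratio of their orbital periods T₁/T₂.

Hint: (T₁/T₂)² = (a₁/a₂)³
a₁ = 200 Mm = 2 × 10^8 m
a₂ = 1 Mm = 1 × 10^6 m
a₁/a₂ = 200
T₁/T₂ = (a₁/a₂)^(3/2) = (200)^1.5 = 2828.43

Final answer: T₁/T₂ = 2828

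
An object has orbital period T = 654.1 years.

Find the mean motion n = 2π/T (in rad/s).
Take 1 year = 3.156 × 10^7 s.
T = 654.1 years = 2.06434 × 10^10 s
n = 2π / (2.06434 × 10^10 s) = 3.04368 × 10^-10 rad/s ≈ 3.044 × 10^-10 rad/s

Final answer: n = 3.044 × 10^-10 rad/s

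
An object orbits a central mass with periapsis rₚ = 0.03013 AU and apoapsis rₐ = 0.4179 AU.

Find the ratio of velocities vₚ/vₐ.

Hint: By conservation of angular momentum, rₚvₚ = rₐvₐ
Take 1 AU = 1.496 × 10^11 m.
rₚ = 0.03013 AU = 4.50745 × 10^9 m
rₐ = 0.4179 AU = 6.25178 × 10^10 m
rₚvₚ = rₐvₐ  ⇒  vₚ/vₐ = rₐ/rₚ
vₚ/vₐ = (6.25178 × 10^10) / (4.50745 × 10^9) = 13.8699

Final answer: vₚ/vₐ = 13.87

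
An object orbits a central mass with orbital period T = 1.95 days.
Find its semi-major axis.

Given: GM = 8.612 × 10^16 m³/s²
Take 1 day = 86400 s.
T = 1.95 days = 168480 s
GM = 8.612 × 10^16 m³/s²
Kepler's third law: a³ = GM T² / (4π²)
T² = 2.83855 × 10^10 s²
a³ = (8.612 × 10^16) × (2.83855 × 10^10) / (4π²) = 6.19214 × 10^25 m³
a = (a³)^(1/3) = 3.95622 × 10^8 m ≈ 3.956 × 10^8 m

Final answer: 3.956 × 10^8 m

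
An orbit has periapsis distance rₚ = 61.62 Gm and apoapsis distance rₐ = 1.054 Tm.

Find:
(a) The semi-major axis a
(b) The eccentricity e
rₚ = 61.62 Gm = 6.162 × 10^10 m
rₐ = 1.054 Tm = 1.054 × 10^12 m
(a) a = (rₚ + rₐ)/2 = 5.5781 × 10^11 m ≈ 557.8 Gm
(b) e = (rₐ − rₚ)/(rₐ + rₚ) = (9.9238 × 10^11) / (1.11562 × 10^12) = 0.889532

Final answer:
(a) a = 557.8 Gm
(b) e = 0.8895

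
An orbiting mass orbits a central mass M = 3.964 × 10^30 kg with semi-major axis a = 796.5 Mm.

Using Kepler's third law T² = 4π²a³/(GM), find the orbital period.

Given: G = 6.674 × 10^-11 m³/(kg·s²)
M = 3.964 × 10^30 kg
GM = G × M = 6.674 × 10^-11 × 3.964 × 10^30 = 2.64557 × 10^20 m³/s²
a = 796.5 Mm = 7.965 × 10^8 m
a³ = 5.05309 × 10^26 m³
T = 2π √(a³/GM) = 2π √((5.05309 × 10^26) / (2.64557 × 10^20)) = 2π × 1382.03 s
T = 8683.58 s ≈ 2.412 hours

Final answer: 2.412 hours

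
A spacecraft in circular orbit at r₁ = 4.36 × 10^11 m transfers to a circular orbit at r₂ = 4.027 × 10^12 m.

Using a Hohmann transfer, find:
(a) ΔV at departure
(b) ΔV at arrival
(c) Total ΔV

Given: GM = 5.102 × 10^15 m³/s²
r₁ = 4.36 × 10^11 m
r₂ = 4.027 × 10^12 m
GM = 5.102 × 10^15 m³/s²
Transfer ellipse: a_t = (r₁ + r₂)/2 = 2.2315 × 10^12 m
Circular speed at r₁: v₁ = √(GM/r₁) = 108.175 m/s
Transfer speed at r₁ (periapsis): v₁ₜ = √(GM(2/r₁ − 1/a_t)) = 145.318 m/s
(a) ΔV₁ = v₁ₜ − v₁ = 37.143 m/s ≈ 37.14 m/s
Circular speed at r₂: v₂ = √(GM/r₂) = 35.5942 m/s
Transfer speed at r₂ (apoapsis): v₂ₜ = √(GM(2/r₂ − 1/a_t)) = 15.7335 m/s
(b) ΔV₂ = v₂ − v₂ₜ = 19.8608 m/s ≈ 19.86 m/s
(c) ΔV_total = ΔV₁ + ΔV₂ = 57.0037 m/s ≈ 57 m/s

Final answer:
(a) ΔV₁ = 37.14 m/s
(b) ΔV₂ = 19.86 m/s
(c) ΔV_total = 57 m/s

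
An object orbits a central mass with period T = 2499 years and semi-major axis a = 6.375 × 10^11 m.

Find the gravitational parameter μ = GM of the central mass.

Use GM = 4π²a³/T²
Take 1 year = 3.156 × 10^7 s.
T = 2499 years = 7.88684 × 10^10 s
a = 6.375 × 10^11 m
a³ = 2.59084 × 10^35 m³
T² = 6.22023 × 10^21 s²
GM = 4π² × (2.59084 × 10^35) / (6.22023 × 10^21) = 1.64435 × 10^15 m³/s²
GM ≈ 1.644 × 10^15 m³/s²

Final answer: GM = 1.644 × 10^15 m³/s²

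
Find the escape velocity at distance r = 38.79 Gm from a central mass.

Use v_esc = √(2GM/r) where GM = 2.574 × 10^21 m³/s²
r = 38.79 Gm = 3.879 × 10^10 m
GM = 2.574 × 10^21 m³/s²
2GM/r = 2 × (2.574 × 10^21) / (3.879 × 10^10) = 1.32715 × 10^11 m²/s²
v_esc = √(2GM/r) = 364300 m/s ≈ 364.3 km/s

Final answer: 364.3 km/s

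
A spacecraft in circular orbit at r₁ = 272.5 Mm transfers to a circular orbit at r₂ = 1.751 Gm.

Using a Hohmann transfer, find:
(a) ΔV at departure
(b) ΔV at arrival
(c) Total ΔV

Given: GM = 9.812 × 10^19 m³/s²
r₁ = 272.5 Mm = 2.725 × 10^8 m
r₂ = 1.751 Gm = 1.751 × 10^9 m
GM = 9.812 × 10^19 m³/s²
Transfer ellipse: a_t = (r₁ + r₂)/2 = 1.01175 × 10^9 m
Circular speed at r₁: v₁ = √(GM/r₁) = 600061 m/s
Transfer speed at r₁ (periapsis): v₁ₜ = √(GM(2/r₁ − 1/a_t)) = 789409 m/s
(a) ΔV₁ = v₁ₜ − v₁ = 189348 m/s ≈ 189.3 km/s
Circular speed at r₂: v₂ = √(GM/r₂) = 236720 m/s
Transfer speed at r₂ (apoapsis): v₂ₜ = √(GM(2/r₂ − 1/a_t)) = 122852 m/s
(b) ΔV₂ = v₂ − v₂ₜ = 113868 m/s ≈ 113.9 km/s
(c) ΔV_total = ΔV₁ + ΔV₂ = 303216 m/s ≈ 303.2 km/s

Final answer:
(a) ΔV₁ = 189.3 km/s
(b) ΔV₂ = 113.9 km/s
(c) ΔV_total = 303.2 km/s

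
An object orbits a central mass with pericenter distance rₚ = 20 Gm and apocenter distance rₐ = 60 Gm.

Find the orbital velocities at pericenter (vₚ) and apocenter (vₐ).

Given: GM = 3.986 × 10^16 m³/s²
rₚ = 20 Gm = 2 × 10^10 m
rₐ = 60 Gm = 6 × 10^10 m
GM = 3.986 × 10^16 m³/s²
a = (rₚ + rₐ)/2 = 4 × 10^10 m
Vis-viva: v² = GM (2/r − 1/a)
vₚ² = 3.986 × 10^16 × (1 × 10^-10 − 2.5 × 10^-11) = 2.9895 × 10^6 m²/s²
vₚ = 1729.02 m/s ≈ 1.729 km/s
vₐ² = 3.986 × 10^16 × (3.33333 × 10^-11 − 2.5 × 10^-11) = 332167 m²/s²
vₐ = 576.339 m/s ≈ 576.3 m/s

Final answer: vₚ = 1.729 km/s, vₐ = 576.3 m/s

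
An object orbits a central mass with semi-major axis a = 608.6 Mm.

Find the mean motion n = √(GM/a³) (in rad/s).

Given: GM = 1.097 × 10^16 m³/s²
a = 608.6 Mm = 6.086 × 10^8 m
GM = 1.097 × 10^16 m³/s²
a³ = 2.25422 × 10^26 m³
GM/a³ = (1.097 × 10^16) / (2.25422 × 10^26) = 4.86643 × 10^-11 s⁻²
n = √(GM/a³) = 6.97598 × 10^-6 rad/s ≈ 6.976 × 10^-6 rad/s

Final answer: n = 6.976 × 10^-6 rad/s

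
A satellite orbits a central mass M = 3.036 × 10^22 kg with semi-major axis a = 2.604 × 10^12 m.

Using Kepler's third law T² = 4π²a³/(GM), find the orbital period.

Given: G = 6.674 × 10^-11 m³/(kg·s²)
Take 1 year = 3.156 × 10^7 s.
M = 3.036 × 10^22 kg
GM = G × M = 6.674 × 10^-11 × 3.036 × 10^22 = 2.02623 × 10^12 m³/s²
a = 2.604 × 10^12 m
a³ = 1.76572 × 10^37 m³
T = 2π √(a³/GM) = 2π √((1.76572 × 10^37) / (2.02623 × 10^12)) = 2π × 2.95201 × 10^12 s
T = 1.8548 × 10^13 s ≈ 5.877 × 10^5 years

Final answer: 5.877 × 10^5 years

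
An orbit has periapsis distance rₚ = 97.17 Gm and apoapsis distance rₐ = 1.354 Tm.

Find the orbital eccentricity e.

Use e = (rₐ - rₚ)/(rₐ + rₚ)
rₚ = 97.17 Gm = 9.717 × 10^10 m
rₐ = 1.354 Tm = 1.354 × 10^12 m
rₐ − rₚ = 1.25683 × 10^12 m
rₐ + rₚ = 1.45117 × 10^12 m
e = (rₐ − rₚ)/(rₐ + rₚ) = 0.86608

Final answer: e = 0.8661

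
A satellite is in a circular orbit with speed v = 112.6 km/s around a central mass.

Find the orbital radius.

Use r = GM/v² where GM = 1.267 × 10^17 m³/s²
v = 112.6 km/s = 112600 m/s
GM = 1.267 × 10^17 m³/s²
v² = 1.26788 × 10^10 m²/s²
r = GM/v² = (1.267 × 10^17) / (1.26788 × 10^10) = 9.99309 × 10^6 m ≈ 9.993 Mm

Final answer: 9.993 Mm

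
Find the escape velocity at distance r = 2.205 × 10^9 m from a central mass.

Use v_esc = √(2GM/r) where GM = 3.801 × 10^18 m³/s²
r = 2.205 × 10^9 m
GM = 3.801 × 10^18 m³/s²
2GM/r = 2 × (3.801 × 10^18) / (2.205 × 10^9) = 3.44762 × 10^9 m²/s²
v_esc = √(2GM/r) = 58716.4 m/s ≈ 58.72 km/s

Final answer: 58.72 km/s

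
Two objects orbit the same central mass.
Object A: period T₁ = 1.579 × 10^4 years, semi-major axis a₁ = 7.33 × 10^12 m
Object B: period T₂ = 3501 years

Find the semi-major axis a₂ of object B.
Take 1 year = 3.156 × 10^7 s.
T₁ = 1.579 × 10^4 years = 4.98332 × 10^11 s
T₂ = 3501 years = 1.10492 × 10^11 s
a₁ = 7.33 × 10^12 m
Kepler's third law: (T₂/T₁)² = (a₂/a₁)³  ⇒  a₂ = a₁ (T₂/T₁)^(2/3)
T₂/T₁ = 0.221723
(T₂/T₁)^(2/3) = 0.366331
a₂ = 7.33 × 10^12 m × 0.366331 = 2.6852 × 10^12 m ≈ 2.685 × 10^12 m

Final answer: a₂ = 2.685 × 10^12 m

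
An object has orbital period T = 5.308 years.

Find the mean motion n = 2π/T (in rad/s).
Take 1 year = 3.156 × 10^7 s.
T = 5.308 years = 1.6752 × 10^8 s
n = 2π / (1.6752 × 10^8 s) = 3.7507 × 10^-8 rad/s ≈ 3.751 × 10^-8 rad/s

Final answer: n = 3.751 × 10^-8 rad/s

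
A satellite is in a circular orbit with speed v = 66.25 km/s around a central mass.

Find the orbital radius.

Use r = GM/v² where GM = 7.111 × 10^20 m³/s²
v = 66.25 km/s = 66250 m/s
GM = 7.111 × 10^20 m³/s²
v² = 4.38906 × 10^9 m²/s²
r = GM/v² = (7.111 × 10^20) / (4.38906 × 10^9) = 1.62016 × 10^11 m ≈ 1.62 × 10^11 m

Final answer: 1.62 × 10^11 m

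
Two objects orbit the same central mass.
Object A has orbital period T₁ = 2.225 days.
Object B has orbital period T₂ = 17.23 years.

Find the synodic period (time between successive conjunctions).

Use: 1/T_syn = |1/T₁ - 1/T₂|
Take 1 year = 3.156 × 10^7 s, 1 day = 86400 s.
T₁ = 2.225 days = 192240 s
T₂ = 17.23 years = 5.43779 × 10^8 s
1/T₁ = 5.20183 × 10^-6 s⁻¹
1/T₂ = 1.83898 × 10^-9 s⁻¹
|1/T₁ − 1/T₂| = 5.19999 × 10^-6 s⁻¹
T_syn = 1 / |1/T₁ − 1/T₂| = 192308 s ≈ 2.226 days

Final answer: T_syn = 2.226 days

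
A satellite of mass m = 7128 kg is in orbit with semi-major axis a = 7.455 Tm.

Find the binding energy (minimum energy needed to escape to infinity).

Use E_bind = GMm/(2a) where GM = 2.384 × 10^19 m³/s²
a = 7.455 Tm = 7.455 × 10^12 m
GM = 2.384 × 10^19 m³/s²
m = 7128 kg
GMm = 2.384 × 10^19 × 7128 = 1.69932 × 10^23 m³·kg/s²
2a = 1.491 × 10^13 m
E_bind = GMm/(2a) = 1.13972 × 10^10 J ≈ 11.4 GJ

Final answer: 11.4 GJ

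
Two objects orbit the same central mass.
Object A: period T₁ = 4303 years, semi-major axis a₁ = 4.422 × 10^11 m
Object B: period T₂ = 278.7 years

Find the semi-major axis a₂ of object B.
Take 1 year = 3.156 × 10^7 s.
T₁ = 4303 years = 1.35803 × 10^11 s
T₂ = 278.7 years = 8.79577 × 10^9 s
a₁ = 4.422 × 10^11 m
Kepler's third law: (T₂/T₁)² = (a₂/a₁)³  ⇒  a₂ = a₁ (T₂/T₁)^(2/3)
T₂/T₁ = 0.0647688
(T₂/T₁)^(2/3) = 0.161279
a₂ = 4.422 × 10^11 m × 0.161279 = 7.13175 × 10^10 m ≈ 7.132 × 10^10 m

Final answer: a₂ = 7.132 × 10^10 m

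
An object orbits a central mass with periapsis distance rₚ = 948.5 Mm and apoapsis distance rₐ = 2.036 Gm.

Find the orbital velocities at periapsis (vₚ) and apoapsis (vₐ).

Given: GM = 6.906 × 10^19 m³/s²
rₚ = 948.5 Mm = 9.485 × 10^8 m
rₐ = 2.036 Gm = 2.036 × 10^9 m
GM = 6.906 × 10^19 m³/s²
a = (rₚ + rₐ)/2 = 1.49225 × 10^9 m
Vis-viva: v² = GM (2/r − 1/a)
vₚ² = 6.906 × 10^19 × (2.10859 × 10^-9 − 6.70129 × 10^-10) = 9.93403 × 10^10 m²/s²
vₚ = 315183 m/s ≈ 315.2 km/s
vₐ² = 6.906 × 10^19 × (9.82318 × 10^-10 − 6.70129 × 10^-10) = 2.15598 × 10^10 m²/s²
vₐ = 146833 m/s ≈ 146.8 km/s

Final answer: vₚ = 315.2 km/s, vₐ = 146.8 km/s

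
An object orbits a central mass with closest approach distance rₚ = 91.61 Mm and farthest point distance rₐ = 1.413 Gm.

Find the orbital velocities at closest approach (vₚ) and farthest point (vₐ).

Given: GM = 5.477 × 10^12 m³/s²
rₚ = 91.61 Mm = 9.161 × 10^7 m
rₐ = 1.413 Gm = 1.413 × 10^9 m
GM = 5.477 × 10^12 m³/s²
a = (rₚ + rₐ)/2 = 7.52305 × 10^8 m
Vis-viva: v² = GM (2/r − 1/a)
vₚ² = 5.477 × 10^12 × (2.18317 × 10^-8 − 1.32925 × 10^-9) = 112292 m²/s²
vₚ = 335.1 m/s ≈ 335.1 m/s
vₐ² = 5.477 × 10^12 × (1.41543 × 10^-9 − 1.32925 × 10^-9) = 472.008 m²/s²
vₐ = 21.7257 m/s ≈ 21.73 m/s

Final answer: vₚ = 335.1 m/s, vₐ = 21.73 m/s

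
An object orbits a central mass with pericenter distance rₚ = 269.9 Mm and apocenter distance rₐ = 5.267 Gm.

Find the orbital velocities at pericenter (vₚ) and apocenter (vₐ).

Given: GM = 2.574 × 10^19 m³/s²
rₚ = 269.9 Mm = 2.699 × 10^8 m
rₐ = 5.267 Gm = 5.267 × 10^9 m
GM = 2.574 × 10^19 m³/s²
a = (rₚ + rₐ)/2 = 2.76845 × 10^9 m
Vis-viva: v² = GM (2/r − 1/a)
vₚ² = 2.574 × 10^19 × (7.41015 × 10^-9 − 3.61213 × 10^-10) = 1.8144 × 10^11 m²/s²
vₚ = 425957 m/s ≈ 426 km/s
vₐ² = 2.574 × 10^19 × (3.79723 × 10^-10 − 3.61213 × 10^-10) = 4.76444 × 10^8 m²/s²
vₐ = 21827.6 m/s ≈ 21.83 km/s

Final answer: vₚ = 426 km/s, vₐ = 21.83 km/s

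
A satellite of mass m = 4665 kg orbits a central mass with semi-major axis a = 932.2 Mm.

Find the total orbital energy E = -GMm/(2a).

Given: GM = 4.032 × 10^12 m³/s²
a = 932.2 Mm = 9.322 × 10^8 m
GM = 4.032 × 10^12 m³/s²
2a = 1.8644 × 10^9 m
GMm = 4.032 × 10^12 × 4665 = 1.88093 × 10^16 m³·kg/s²
E = −GMm/(2a) = -1.00887 × 10^7 J ≈ -10.09 MJ

Final answer: -10.09 MJ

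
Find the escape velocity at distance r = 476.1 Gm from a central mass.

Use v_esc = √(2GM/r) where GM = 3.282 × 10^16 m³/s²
r = 476.1 Gm = 4.761 × 10^11 m
GM = 3.282 × 10^16 m³/s²
2GM/r = 2 × (3.282 × 10^16) / (4.761 × 10^11) = 137870 m²/s²
v_esc = √(2GM/r) = 371.309 m/s ≈ 371.3 m/s

Final answer: 371.3 m/s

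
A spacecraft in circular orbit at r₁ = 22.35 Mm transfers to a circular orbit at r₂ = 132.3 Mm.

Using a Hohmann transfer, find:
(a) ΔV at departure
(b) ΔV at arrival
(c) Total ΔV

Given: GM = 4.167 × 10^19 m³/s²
r₁ = 22.35 Mm = 2.235 × 10^7 m
r₂ = 132.3 Mm = 1.323 × 10^8 m
GM = 4.167 × 10^19 m³/s²
Transfer ellipse: a_t = (r₁ + r₂)/2 = 7.7325 × 10^7 m
Circular speed at r₁: v₁ = √(GM/r₁) = 1.36544 × 10^6 m/s
Transfer speed at r₁ (periapsis): v₁ₜ = √(GM(2/r₁ − 1/a_t)) = 1.78605 × 10^6 m/s
(a) ΔV₁ = v₁ₜ − v₁ = 420606 m/s ≈ 420.6 km/s
Circular speed at r₂: v₂ = √(GM/r₂) = 561218 m/s
Transfer speed at r₂ (apoapsis): v₂ₜ = √(GM(2/r₂ − 1/a_t)) = 301725 m/s
(b) ΔV₂ = v₂ − v₂ₜ = 259494 m/s ≈ 259.5 km/s
(c) ΔV_total = ΔV₁ + ΔV₂ = 680100 m/s ≈ 680.1 km/s

Final answer:
(a) ΔV₁ = 420.6 km/s
(b) ΔV₂ = 259.5 km/s
(c) ΔV_total = 680.1 km/s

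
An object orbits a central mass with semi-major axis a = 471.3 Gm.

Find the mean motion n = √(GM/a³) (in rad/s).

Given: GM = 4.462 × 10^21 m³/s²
a = 471.3 Gm = 4.713 × 10^11 m
GM = 4.462 × 10^21 m³/s²
a³ = 1.04687 × 10^35 m³
GM/a³ = (4.462 × 10^21) / (1.04687 × 10^35) = 4.26223 × 10^-14 s⁻²
n = √(GM/a³) = 2.06452 × 10^-7 rad/s ≈ 2.065 × 10^-7 rad/s

Final answer: n = 2.065 × 10^-7 rad/s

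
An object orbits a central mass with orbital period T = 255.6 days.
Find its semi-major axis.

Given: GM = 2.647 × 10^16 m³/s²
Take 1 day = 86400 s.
T = 255.6 days = 2.20838 × 10^7 s
GM = 2.647 × 10^16 m³/s²
Kepler's third law: a³ = GM T² / (4π²)
T² = 4.87696 × 10^14 s²
a³ = (2.647 × 10^16) × (4.87696 × 10^14) / (4π²) = 3.26997 × 10^29 m³
a = (a³)^(1/3) = 6.8894 × 10^9 m ≈ 6.889 Gm

Final answer: 6.889 Gm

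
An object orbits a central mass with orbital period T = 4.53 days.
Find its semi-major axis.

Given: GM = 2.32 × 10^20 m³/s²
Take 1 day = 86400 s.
T = 4.53 days = 391392 s
GM = 2.32 × 10^20 m³/s²
Kepler's third law: a³ = GM T² / (4π²)
T² = 1.53188 × 10^11 s²
a³ = (2.32 × 10^20) × (1.53188 × 10^11) / (4π²) = 9.00227 × 10^29 m³
a = (a³)^(1/3) = 9.65571 × 10^9 m ≈ 9.656 Gm

Final answer: 9.656 Gm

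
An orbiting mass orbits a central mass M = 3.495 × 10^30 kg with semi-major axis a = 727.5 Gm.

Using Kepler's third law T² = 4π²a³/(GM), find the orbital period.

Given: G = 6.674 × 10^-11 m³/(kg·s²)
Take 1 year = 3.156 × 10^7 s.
M = 3.495 × 10^30 kg
GM = G × M = 6.674 × 10^-11 × 3.495 × 10^30 = 2.33256 × 10^20 m³/s²
a = 727.5 Gm = 7.275 × 10^11 m
a³ = 3.85034 × 10^35 m³
T = 2π √(a³/GM) = 2π √((3.85034 × 10^35) / (2.33256 × 10^20)) = 2π × 4.06287 × 10^7 s
T = 2.55278 × 10^8 s ≈ 8.089 years

Final answer: 8.089 years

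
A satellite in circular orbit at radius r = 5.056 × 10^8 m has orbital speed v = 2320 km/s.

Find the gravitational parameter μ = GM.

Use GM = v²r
r = 5.056 × 10^8 m
v = 2320 km/s = 2.32 × 10^6 m/s
v² = 5.3824 × 10^12 m²/s²
GM = v²r = 5.3824 × 10^12 × 5.056 × 10^8 = 2.72134 × 10^21 m³/s²
GM ≈ 2.721 × 10^21 m³/s²

Final answer: GM = 2.721 × 10^21 m³/s²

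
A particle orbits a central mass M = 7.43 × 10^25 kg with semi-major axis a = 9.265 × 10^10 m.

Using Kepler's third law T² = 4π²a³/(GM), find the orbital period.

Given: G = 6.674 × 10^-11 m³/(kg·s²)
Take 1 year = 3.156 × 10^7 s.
M = 7.43 × 10^25 kg
GM = G × M = 6.674 × 10^-11 × 7.43 × 10^25 = 4.95878 × 10^15 m³/s²
a = 9.265 × 10^10 m
a³ = 7.9531 × 10^32 m³
T = 2π √(a³/GM) = 2π √((7.9531 × 10^32) / (4.95878 × 10^15)) = 2π × 4.0048 × 10^8 s
T = 2.51629 × 10^9 s ≈ 79.73 years

Final answer: 79.73 years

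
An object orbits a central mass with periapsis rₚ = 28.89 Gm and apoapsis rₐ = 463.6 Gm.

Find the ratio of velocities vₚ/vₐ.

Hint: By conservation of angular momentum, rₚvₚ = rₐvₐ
rₚ = 28.89 Gm = 2.889 × 10^10 m
rₐ = 463.6 Gm = 4.636 × 10^11 m
rₚvₚ = rₐvₐ  ⇒  vₚ/vₐ = rₐ/rₚ
vₚ/vₐ = (4.636 × 10^11) / (2.889 × 10^10) = 16.0471

Final answer: vₚ/vₐ = 16.05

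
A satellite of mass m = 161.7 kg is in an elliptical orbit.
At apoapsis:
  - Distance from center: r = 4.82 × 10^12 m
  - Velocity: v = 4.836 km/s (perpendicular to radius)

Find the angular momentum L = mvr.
r = 4.82 × 10^12 m
v = 4.836 km/s = 4836 m/s
vr = 4836 × 4.82 × 10^12 = 2.33095 × 10^16 m²/s
L = m × vr = 161.7 × 2.33095 × 10^16 = 3.76915 × 10^18 kg·m²/s ≈ 3.769 × 10^18 kg·m²/s

Final answer: L = 3.769 × 10^18 kg·m²/s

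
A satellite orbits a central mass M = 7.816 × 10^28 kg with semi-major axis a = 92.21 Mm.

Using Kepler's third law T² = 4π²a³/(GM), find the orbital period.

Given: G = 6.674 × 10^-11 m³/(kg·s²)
M = 7.816 × 10^28 kg
GM = G × M = 6.674 × 10^-11 × 7.816 × 10^28 = 5.2164 × 10^18 m³/s²
a = 92.21 Mm = 9.221 × 10^7 m
a³ = 7.84033 × 10^23 m³
T = 2π √(a³/GM) = 2π √((7.84033 × 10^23) / (5.2164 × 10^18)) = 2π × 387.687 s
T = 2435.91 s ≈ 40.6 minutes

Final answer: 40.6 minutes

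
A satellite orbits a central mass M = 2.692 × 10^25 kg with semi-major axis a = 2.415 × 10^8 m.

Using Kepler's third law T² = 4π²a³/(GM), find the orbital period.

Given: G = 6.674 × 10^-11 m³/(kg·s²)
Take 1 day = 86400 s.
M = 2.692 × 10^25 kg
GM = G × M = 6.674 × 10^-11 × 2.692 × 10^25 = 1.79664 × 10^15 m³/s²
a = 2.415 × 10^8 m
a³ = 1.40848 × 10^25 m³
T = 2π √(a³/GM) = 2π √((1.40848 × 10^25) / (1.79664 × 10^15)) = 2π × 88541.1 s
T = 556320 s ≈ 6.439 days

Final answer: 6.439 days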